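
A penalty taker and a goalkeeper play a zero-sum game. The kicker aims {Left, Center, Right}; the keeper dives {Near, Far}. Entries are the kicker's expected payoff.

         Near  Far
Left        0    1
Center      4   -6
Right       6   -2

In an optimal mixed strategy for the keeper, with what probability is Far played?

Row minima: Left → 0, Center → -6, Right → -2; maximin = 0.
Column maxima: Near → 6, Far → 1; minimax = 1.
0 ≠ 1, so there is no saddle point; optimal play is mixed.
Center is strictly dominated by Right, so the kicker never plays it.
On the remaining 2×2 (Left, Right vs Near, Far):
Let the kicker play Left with probability p. Expected payoff against Near: 0p + 6(1−p) = −6p + 6; against Far: 1p + (-2)(1−p) = 3p − 2.
Setting these equal: −6p + 6 = 3p − 2 ⇒ −9p = -8 ⇒ p = 8/9, and the value is (-6)·(8/9) + 6 = 2/3.
For the keeper: with q = P(Near), equating Left's and Right's payoffs gives −q + 1 = 8q − 2 ⇒ q = 1/3.

2/3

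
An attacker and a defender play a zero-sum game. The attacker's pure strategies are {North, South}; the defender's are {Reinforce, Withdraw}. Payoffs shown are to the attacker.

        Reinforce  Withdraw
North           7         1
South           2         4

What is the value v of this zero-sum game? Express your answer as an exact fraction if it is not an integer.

Row minima: North → 1, South → 2; maximin = 2.
Column maxima: Reinforce → 7, Withdraw → 4; minimax = 4.
2 ≠ 4, so there is no saddle point; optimal play is mixed.
Let the attacker play North with probability p. Expected payoff against Reinforce: 7p + 2(1−p) = 5p + 2; against Withdraw: 1p + 4(1−p) = −3p + 4.
Setting these equal: 5p + 2 = −3p + 4 ⇒ 8p = 2 ⇒ p = 1/4, and the value is (5)·(1/4) + 2 = 13/4.
For the defender: with q = P(Reinforce), equating North's and South's payoffs gives 6q + 1 = −2q + 4 ⇒ q = 3/8.

13/4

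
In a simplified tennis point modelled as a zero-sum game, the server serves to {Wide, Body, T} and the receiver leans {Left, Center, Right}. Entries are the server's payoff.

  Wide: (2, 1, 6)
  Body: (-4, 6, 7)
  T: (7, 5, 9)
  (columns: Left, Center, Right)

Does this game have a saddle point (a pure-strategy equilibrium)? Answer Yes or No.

Row minima: Wide → 1, Body → -4, T → 5; maximin = 5.
Column maxima: Left → 7, Center → 6, Right → 9; minimax = 6.
5 ≠ 6, so no pure-strategy equilibrium exists.

No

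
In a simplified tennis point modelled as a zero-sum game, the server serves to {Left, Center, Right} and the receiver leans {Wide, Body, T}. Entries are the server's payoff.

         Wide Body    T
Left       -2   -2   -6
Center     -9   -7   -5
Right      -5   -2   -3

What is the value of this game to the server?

Row minima: Left → -6, Center → -9, Right → -5; maximin = -5.
Column maxima: Wide → -2, Body → -2, T → -3; minimax = -3.
-5 ≠ -3, so there is no saddle point; optimal play is mixed.
Center is strictly dominated by Right, so the server never plays it.
With Center eliminated, Body is strictly dominated by T (it gives the server strictly more in every remaining row), so the receiver never plays it.
On the remaining 2×2 (Left, Right vs Wide, T):
Let the server play Left with probability p. Expected payoff against Wide: (-2)p + (-5)(1−p) = 3p − 5; against T: (-6)p + (-3)(1−p) = −3p − 3.
Setting these equal: 3p − 5 = −3p − 3 ⇒ 6p = 2 ⇒ p = 1/3, and the value is (3)·(1/3) − 5 = -4.
For the receiver: with q = P(Wide), equating Left's and Right's payoffs gives 4q − 6 = −2q − 3 ⇒ q = 1/2.

-4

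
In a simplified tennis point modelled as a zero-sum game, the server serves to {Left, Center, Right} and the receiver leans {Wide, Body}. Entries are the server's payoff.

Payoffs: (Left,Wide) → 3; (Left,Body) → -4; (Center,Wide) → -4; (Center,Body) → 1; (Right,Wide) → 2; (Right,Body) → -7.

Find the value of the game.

-13/12

Row minima: Left → -4, Center → -4, Right → -7; maximin = -4.
Column maxima: Wide → 3, Body → 1; minimax = 1.
-4 ≠ 1, so there is no saddle point; optimal play is mixed.
Right is strictly dominated by Left, so the server never plays it.
On the remaining 2×2 (Left, Center vs Wide, Body):
Let the server play Left with probability p. Expected payoff against Wide: 3p + (-4)(1−p) = 7p − 4; against Body: (-4)p + 1(1−p) = −5p + 1.
Setting these equal: 7p − 4 = −5p + 1 ⇒ 12p = 5 ⇒ p = 5/12, and the value is (7)·(5/12) − 4 = -13/12.
For the receiver: with q = P(Wide), equating Left's and Center's payoffs gives 7q − 4 = −5q + 1 ⇒ q = 5/12.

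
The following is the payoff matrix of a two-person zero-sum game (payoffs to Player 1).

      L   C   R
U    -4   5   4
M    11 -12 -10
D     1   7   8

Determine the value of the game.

Row minima: U → -4, M → -12, D → 1; maximin = 1.
Column maxima: L → 11, C → 7, R → 8; minimax = 7.
1 ≠ 7, so there is no saddle point; optimal play is mixed.
U is strictly dominated by D, so Player 1 never plays it.
With U eliminated, R is strictly dominated by C (it gives Player 1 strictly more in every remaining row), so Player 2 never plays it.
On the remaining 2×2 (M, D vs L, C):
Let Player 1 play M with probability p. Expected payoff against L: 11p + 1(1−p) = 10p + 1; against C: (-12)p + 7(1−p) = −19p + 7.
Setting these equal: 10p + 1 = −19p + 7 ⇒ 29p = 6 ⇒ p = 6/29, and the value is (10)·(6/29) + 1 = 89/29.
For Player 2: with q = P(L), equating M's and D's payoffs gives 23q − 12 = −6q + 7 ⇒ q = 19/29.

89/29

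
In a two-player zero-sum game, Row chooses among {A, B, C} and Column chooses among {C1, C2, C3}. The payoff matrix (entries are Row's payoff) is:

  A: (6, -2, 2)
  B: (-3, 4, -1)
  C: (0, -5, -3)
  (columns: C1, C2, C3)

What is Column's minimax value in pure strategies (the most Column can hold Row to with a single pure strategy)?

2

Column maxima: C1 → 6, C2 → 4, C3 → 2.
The smallest of these is 2.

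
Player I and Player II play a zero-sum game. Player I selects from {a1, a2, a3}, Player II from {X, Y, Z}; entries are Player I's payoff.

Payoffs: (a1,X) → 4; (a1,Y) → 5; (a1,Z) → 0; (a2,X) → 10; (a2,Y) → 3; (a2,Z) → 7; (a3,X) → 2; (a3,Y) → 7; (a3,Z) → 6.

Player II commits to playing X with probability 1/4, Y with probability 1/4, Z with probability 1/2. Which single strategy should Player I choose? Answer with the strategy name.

a2

Expected payoff of a1: (1/4)·4 + (1/4)·5 + (1/2)·0 = 9/4.
Expected payoff of a2: (1/4)·10 + (1/4)·3 + (1/2)·7 = 27/4.
Expected payoff of a3: (1/4)·2 + (1/4)·7 + (1/2)·6 = 21/4.
The largest is 27/4, so Player I's best response is a2.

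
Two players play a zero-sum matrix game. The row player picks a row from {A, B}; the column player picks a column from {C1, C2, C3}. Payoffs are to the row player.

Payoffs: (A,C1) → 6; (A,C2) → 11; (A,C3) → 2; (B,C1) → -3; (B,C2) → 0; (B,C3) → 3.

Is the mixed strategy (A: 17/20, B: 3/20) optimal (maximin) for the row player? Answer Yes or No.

Against C1 this mix gives (17/20)·6 + (3/20)·(-3) = 93/20.
Against C2 this mix gives (17/20)·11 + (3/20)·0 = 187/20.
Against C3 this mix gives (17/20)·2 + (3/20)·3 = 43/20.
The column player will play C3, holding the row player to 43/20. Shifting weight toward the row that does better against C3 would raise this floor (the equalizing mix achieves 12/5 against both C3 and C1), so the proposed strategy is not optimal.

No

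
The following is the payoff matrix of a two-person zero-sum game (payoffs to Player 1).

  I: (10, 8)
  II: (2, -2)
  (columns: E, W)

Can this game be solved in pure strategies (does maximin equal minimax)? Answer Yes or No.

Yes

Row minima: I → 8, II → -2; maximin = 8.
Column maxima: E → 10, W → 8; minimax = 8.
maximin = minimax = 8, so a saddle point exists.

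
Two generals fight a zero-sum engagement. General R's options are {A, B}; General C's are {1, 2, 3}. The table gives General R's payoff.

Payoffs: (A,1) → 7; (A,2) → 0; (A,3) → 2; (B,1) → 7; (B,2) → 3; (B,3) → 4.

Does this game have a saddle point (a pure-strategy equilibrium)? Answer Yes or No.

Row minima: A → 0, B → 3; maximin = 3.
Column maxima: 1 → 7, 2 → 3, 3 → 4; minimax = 3.
maximin = minimax = 3, so a saddle point exists.

Yes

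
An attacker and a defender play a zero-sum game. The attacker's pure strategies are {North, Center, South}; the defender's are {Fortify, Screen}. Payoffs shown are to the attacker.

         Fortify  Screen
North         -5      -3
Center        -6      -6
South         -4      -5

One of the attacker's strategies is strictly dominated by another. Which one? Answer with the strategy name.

North gives a strictly higher payoff than Center against every column: -5 > -6, -3 > -6.
So Center is strictly dominated and the attacker never plays it.

Center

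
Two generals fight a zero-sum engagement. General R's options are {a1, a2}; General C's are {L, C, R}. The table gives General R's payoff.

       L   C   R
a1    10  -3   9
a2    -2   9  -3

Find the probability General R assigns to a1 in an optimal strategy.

1/2

Row minima: a1 → -3, a2 → -3; maximin = -3.
Column maxima: L → 10, C → 9, R → 9; minimax = 9.
-3 ≠ 9, so there is no saddle point; optimal play is mixed.
L is strictly dominated by R (it gives General R strictly more in every row), so General C never plays it.
On the remaining 2×2 (a1, a2 vs C, R):
Let General R play a1 with probability p. Expected payoff against C: (-3)p + 9(1−p) = −12p + 9; against R: 9p + (-3)(1−p) = 12p − 3.
Setting these equal: −12p + 9 = 12p − 3 ⇒ −24p = -12 ⇒ p = 1/2, and the value is (-12)·(1/2) + 9 = 3.
For General C: with q = P(C), equating a1's and a2's payoffs gives −12q + 9 = 12q − 3 ⇒ q = 1/2.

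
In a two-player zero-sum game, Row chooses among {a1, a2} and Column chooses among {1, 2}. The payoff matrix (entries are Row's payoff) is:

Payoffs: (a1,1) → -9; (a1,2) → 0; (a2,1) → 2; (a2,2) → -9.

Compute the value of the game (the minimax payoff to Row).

Row minima: a1 → -9, a2 → -9; maximin = -9.
Column maxima: 1 → 2, 2 → 0; minimax = 0.
-9 ≠ 0, so there is no saddle point; optimal play is mixed.
Let Row play a1 with probability p. Expected payoff against 1: (-9)p + 2(1−p) = −11p + 2; against 2: 0p + (-9)(1−p) = 9p − 9.
Setting these equal: −11p + 2 = 9p − 9 ⇒ −20p = -11 ⇒ p = 11/20, and the value is (-11)·(11/20) + 2 = -81/20.
For Column: with q = P(1), equating a1's and a2's payoffs gives −9q = 11q − 9 ⇒ q = 9/20.

-81/20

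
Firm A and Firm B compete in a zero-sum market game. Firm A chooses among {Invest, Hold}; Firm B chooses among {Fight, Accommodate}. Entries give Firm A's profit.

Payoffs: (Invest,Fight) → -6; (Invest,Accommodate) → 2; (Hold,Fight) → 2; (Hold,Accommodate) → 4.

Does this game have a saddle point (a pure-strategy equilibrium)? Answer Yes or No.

Row minima: Invest → -6, Hold → 2; maximin = 2.
Column maxima: Fight → 2, Accommodate → 4; minimax = 2.
maximin = minimax = 2, so a saddle point exists.

Yes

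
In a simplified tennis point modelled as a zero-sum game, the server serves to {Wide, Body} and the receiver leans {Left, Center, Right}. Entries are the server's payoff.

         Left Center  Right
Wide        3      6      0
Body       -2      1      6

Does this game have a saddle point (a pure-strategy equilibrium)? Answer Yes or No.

Row minima: Wide → 0, Body → -2; maximin = 0.
Column maxima: Left → 3, Center → 6, Right → 6; minimax = 3.
0 ≠ 3, so no pure-strategy equilibrium exists.

No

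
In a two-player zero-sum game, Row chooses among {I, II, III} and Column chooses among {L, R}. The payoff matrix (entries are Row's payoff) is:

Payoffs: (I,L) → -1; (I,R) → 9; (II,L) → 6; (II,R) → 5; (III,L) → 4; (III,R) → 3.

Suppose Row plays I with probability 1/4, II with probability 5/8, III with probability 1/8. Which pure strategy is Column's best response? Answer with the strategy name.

L

If Column plays L, Row's expected payoff is (1/4)·(-1) + (5/8)·6 + (1/8)·4 = 4.
If Column plays R, Row's expected payoff is (1/4)·9 + (5/8)·5 + (1/8)·3 = 23/4.
Column minimizes Row's payoff; the smallest is 4, so the best response is L.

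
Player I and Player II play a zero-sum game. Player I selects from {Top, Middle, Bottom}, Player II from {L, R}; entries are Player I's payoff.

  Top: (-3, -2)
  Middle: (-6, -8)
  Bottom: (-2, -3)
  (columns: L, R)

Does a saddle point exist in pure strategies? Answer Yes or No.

No

Row minima: Top → -3, Middle → -8, Bottom → -3; maximin = -3.
Column maxima: L → -2, R → -2; minimax = -2.
-3 ≠ -2, so no pure-strategy equilibrium exists.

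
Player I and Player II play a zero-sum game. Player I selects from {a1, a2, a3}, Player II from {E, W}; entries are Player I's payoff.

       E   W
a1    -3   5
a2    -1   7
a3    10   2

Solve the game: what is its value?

9/2

Row minima: a1 → -3, a2 → -1, a3 → 2; maximin = 2.
Column maxima: E → 10, W → 7; minimax = 7.
2 ≠ 7, so there is no saddle point; optimal play is mixed.
a1 is strictly dominated by a2, so Player I never plays it.
On the remaining 2×2 (a2, a3 vs E, W):
Let Player I play a2 with probability p. Expected payoff against E: (-1)p + 10(1−p) = −11p + 10; against W: 7p + 2(1−p) = 5p + 2.
Setting these equal: −11p + 10 = 5p + 2 ⇒ −16p = -8 ⇒ p = 1/2, and the value is (-11)·(1/2) + 10 = 9/2.
For Player II: with q = P(E), equating a2's and a3's payoffs gives −8q + 7 = 8q + 2 ⇒ q = 5/16.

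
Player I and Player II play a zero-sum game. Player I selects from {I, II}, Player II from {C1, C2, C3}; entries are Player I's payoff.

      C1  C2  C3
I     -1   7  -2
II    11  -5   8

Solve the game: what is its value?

23/11

Row minima: I → -2, II → -5; maximin = -2.
Column maxima: C1 → 11, C2 → 7, C3 → 8; minimax = 7.
-2 ≠ 7, so there is no saddle point; optimal play is mixed.
C1 is strictly dominated by C3 (it gives Player I strictly more in every row), so Player II never plays it.
On the remaining 2×2 (I, II vs C2, C3):
Let Player I play I with probability p. Expected payoff against C2: 7p + (-5)(1−p) = 12p − 5; against C3: (-2)p + 8(1−p) = −10p + 8.
Setting these equal: 12p − 5 = −10p + 8 ⇒ 22p = 13 ⇒ p = 13/22, and the value is (12)·(13/22) − 5 = 23/11.
For Player II: with q = P(C2), equating I's and II's payoffs gives 9q − 2 = −13q + 8 ⇒ q = 5/11.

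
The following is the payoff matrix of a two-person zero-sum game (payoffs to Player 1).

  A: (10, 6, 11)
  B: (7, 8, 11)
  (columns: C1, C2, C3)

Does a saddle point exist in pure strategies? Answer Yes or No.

Row minima: A → 6, B → 7; maximin = 7.
Column maxima: C1 → 10, C2 → 8, C3 → 11; minimax = 8.
7 ≠ 8, so no pure-strategy equilibrium exists.

No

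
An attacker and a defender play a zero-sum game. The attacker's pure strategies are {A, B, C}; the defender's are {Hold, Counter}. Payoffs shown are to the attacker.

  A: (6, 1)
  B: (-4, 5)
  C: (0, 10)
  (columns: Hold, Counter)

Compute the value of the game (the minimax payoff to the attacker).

4

Row minima: A → 1, B → -4, C → 0; maximin = 1.
Column maxima: Hold → 6, Counter → 10; minimax = 6.
1 ≠ 6, so there is no saddle point; optimal play is mixed.
B is strictly dominated by C, so the attacker never plays it.
On the remaining 2×2 (A, C vs Hold, Counter):
Let the attacker play A with probability p. Expected payoff against Hold: 6p + 0(1−p) = 6p; against Counter: 1p + 10(1−p) = −9p + 10.
Setting these equal: 6p = −9p + 10 ⇒ 15p = 10 ⇒ p = 2/3, and the value is (6)·(2/3) = 4.
For the defender: with q = P(Hold), equating A's and C's payoffs gives 5q + 1 = −10q + 10 ⇒ q = 3/5.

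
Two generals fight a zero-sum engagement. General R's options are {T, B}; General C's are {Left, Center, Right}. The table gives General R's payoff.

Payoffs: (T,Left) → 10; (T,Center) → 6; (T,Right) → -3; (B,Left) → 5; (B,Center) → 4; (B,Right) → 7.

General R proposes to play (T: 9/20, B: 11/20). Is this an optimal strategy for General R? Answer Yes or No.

No

Against Left this mix gives (9/20)·10 + (11/20)·5 = 29/4.
Against Center this mix gives (9/20)·6 + (11/20)·4 = 49/10.
Against Right this mix gives (9/20)·(-3) + (11/20)·7 = 5/2.
General C will play Right, holding General R to 5/2. Shifting weight toward the row that does better against Right would raise this floor (the equalizing mix achieves 9/2 against both Right and Center), so the proposed strategy is not optimal.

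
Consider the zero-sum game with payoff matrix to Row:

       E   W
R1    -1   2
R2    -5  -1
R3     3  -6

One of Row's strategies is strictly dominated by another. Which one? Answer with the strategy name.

R1 gives a strictly higher payoff than R2 against every column: -1 > -5, 2 > -1.
So R2 is strictly dominated and Row never plays it.

R2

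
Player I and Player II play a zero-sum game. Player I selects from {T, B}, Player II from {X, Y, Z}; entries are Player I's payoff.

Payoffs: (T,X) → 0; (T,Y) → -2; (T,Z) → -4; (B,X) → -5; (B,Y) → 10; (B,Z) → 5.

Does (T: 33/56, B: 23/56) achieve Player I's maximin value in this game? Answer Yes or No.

Against X this mix gives (33/56)·0 + (23/56)·(-5) = -115/56.
Against Y this mix gives (33/56)·(-2) + (23/56)·10 = 41/14.
Against Z this mix gives (33/56)·(-4) + (23/56)·5 = -17/56.
Player II will play X, holding Player I to -115/56. Shifting weight toward the row that does better against X would raise this floor (the equalizing mix achieves -10/7 against both X and Z), so the proposed strategy is not optimal.

No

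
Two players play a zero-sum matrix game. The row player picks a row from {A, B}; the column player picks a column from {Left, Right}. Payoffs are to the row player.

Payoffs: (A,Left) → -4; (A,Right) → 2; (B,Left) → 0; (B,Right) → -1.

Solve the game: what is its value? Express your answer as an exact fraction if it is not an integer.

-4/7

Row minima: A → -4, B → -1; maximin = -1.
Column maxima: Left → 0, Right → 2; minimax = 0.
-1 ≠ 0, so there is no saddle point; optimal play is mixed.
Let the row player play A with probability p. Expected payoff against Left: (-4)p + 0(1−p) = −4p; against Right: 2p + (-1)(1−p) = 3p − 1.
Setting these equal: −4p = 3p − 1 ⇒ −7p = -1 ⇒ p = 1/7, and the value is (-4)·(1/7) = -4/7.
For the column player: with q = P(Left), equating A's and B's payoffs gives −6q + 2 = q − 1 ⇒ q = 3/7.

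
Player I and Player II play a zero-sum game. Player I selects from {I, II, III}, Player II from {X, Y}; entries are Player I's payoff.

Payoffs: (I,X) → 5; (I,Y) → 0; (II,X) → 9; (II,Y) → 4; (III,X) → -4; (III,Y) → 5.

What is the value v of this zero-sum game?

Row minima: I → 0, II → 4, III → -4; maximin = 4.
Column maxima: X → 9, Y → 5; minimax = 5.
4 ≠ 5, so there is no saddle point; optimal play is mixed.
I is strictly dominated by II, so Player I never plays it.
On the remaining 2×2 (II, III vs X, Y):
Let Player I play II with probability p. Expected payoff against X: 9p + (-4)(1−p) = 13p − 4; against Y: 4p + 5(1−p) = −p + 5.
Setting these equal: 13p − 4 = −p + 5 ⇒ 14p = 9 ⇒ p = 9/14, and the value is (13)·(9/14) − 4 = 61/14.
For Player II: with q = P(X), equating II's and III's payoffs gives 5q + 4 = −9q + 5 ⇒ q = 1/14.

61/14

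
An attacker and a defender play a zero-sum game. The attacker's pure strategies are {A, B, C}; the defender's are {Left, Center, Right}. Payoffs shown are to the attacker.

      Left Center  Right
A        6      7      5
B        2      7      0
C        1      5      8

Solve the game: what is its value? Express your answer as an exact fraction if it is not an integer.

43/8

Row minima: A → 5, B → 0, C → 1; maximin = 5.
Column maxima: Left → 6, Center → 7, Right → 8; minimax = 6.
5 ≠ 6, so there is no saddle point; optimal play is mixed.
Center is strictly dominated by Left (it gives the attacker strictly more in every row), so the defender never plays it.
With Center eliminated, B is strictly dominated by A (A gives the attacker strictly more in every remaining column), so the attacker never plays it.
On the remaining 2×2 (A, C vs Left, Right):
Let the attacker play A with probability p. Expected payoff against Left: 6p + 1(1−p) = 5p + 1; against Right: 5p + 8(1−p) = −3p + 8.
Setting these equal: 5p + 1 = −3p + 8 ⇒ 8p = 7 ⇒ p = 7/8, and the value is (5)·(7/8) + 1 = 43/8.
For the defender: with q = P(Left), equating A's and C's payoffs gives q + 5 = −7q + 8 ⇒ q = 3/8.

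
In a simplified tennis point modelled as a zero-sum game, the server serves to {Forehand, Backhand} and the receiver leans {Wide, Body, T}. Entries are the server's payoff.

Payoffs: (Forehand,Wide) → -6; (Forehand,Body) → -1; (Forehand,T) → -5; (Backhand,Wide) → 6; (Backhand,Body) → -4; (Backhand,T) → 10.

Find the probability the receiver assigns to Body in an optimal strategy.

Row minima: Forehand → -6, Backhand → -4; maximin = -4.
Column maxima: Wide → 6, Body → -1, T → 10; minimax = -1.
-4 ≠ -1, so there is no saddle point; optimal play is mixed.
T is strictly dominated by Wide (it gives the server strictly more in every row), so the receiver never plays it.
On the remaining 2×2 (Forehand, Backhand vs Wide, Body):
Let the server play Forehand with probability p. Expected payoff against Wide: (-6)p + 6(1−p) = −12p + 6; against Body: (-1)p + (-4)(1−p) = 3p − 4.
Setting these equal: −12p + 6 = 3p − 4 ⇒ −15p = -10 ⇒ p = 2/3, and the value is (-12)·(2/3) + 6 = -2.
For the receiver: with q = P(Wide), equating Forehand's and Backhand's payoffs gives −5q − 1 = 10q − 4 ⇒ q = 1/5.

4/5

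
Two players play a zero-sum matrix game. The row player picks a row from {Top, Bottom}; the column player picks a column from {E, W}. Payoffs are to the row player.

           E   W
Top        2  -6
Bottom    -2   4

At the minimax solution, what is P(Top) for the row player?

3/7

Row minima: Top → -6, Bottom → -2; maximin = -2.
Column maxima: E → 2, W → 4; minimax = 2.
-2 ≠ 2, so there is no saddle point; optimal play is mixed.
Let the row player play Top with probability p. Expected payoff against E: 2p + (-2)(1−p) = 4p − 2; against W: (-6)p + 4(1−p) = −10p + 4.
Setting these equal: 4p − 2 = −10p + 4 ⇒ 14p = 6 ⇒ p = 3/7, and the value is (4)·(3/7) − 2 = -2/7.
For the column player: with q = P(E), equating Top's and Bottom's payoffs gives 8q − 6 = −6q + 4 ⇒ q = 5/7.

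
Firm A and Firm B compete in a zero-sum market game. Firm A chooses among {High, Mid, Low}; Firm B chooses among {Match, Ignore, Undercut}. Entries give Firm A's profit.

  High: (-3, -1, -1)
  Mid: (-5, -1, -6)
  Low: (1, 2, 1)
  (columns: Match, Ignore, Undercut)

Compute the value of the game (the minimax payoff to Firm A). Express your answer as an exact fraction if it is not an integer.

1

Row minima: High → -3, Mid → -6, Low → 1; maximin = 1.
Column maxima: Match → 1, Ignore → 2, Undercut → 1; minimax = 1.
Since maximin = minimax = 1, there is a saddle point and the value is 1.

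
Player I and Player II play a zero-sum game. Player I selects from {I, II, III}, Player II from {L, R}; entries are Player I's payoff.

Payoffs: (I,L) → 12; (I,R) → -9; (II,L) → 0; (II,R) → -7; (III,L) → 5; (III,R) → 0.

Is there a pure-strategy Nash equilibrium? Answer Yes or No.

Row minima: I → -9, II → -7, III → 0; maximin = 0.
Column maxima: L → 12, R → 0; minimax = 0.
maximin = minimax = 0, so a saddle point exists.

Yes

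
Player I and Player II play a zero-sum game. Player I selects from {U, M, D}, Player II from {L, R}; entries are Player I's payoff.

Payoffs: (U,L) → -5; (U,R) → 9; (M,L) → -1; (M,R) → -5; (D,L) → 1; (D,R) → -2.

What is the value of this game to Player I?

Row minima: U → -5, M → -5, D → -2; maximin = -2.
Column maxima: L → 1, R → 9; minimax = 1.
-2 ≠ 1, so there is no saddle point; optimal play is mixed.
M is strictly dominated by D, so Player I never plays it.
On the remaining 2×2 (U, D vs L, R):
Let Player I play U with probability p. Expected payoff against L: (-5)p + 1(1−p) = −6p + 1; against R: 9p + (-2)(1−p) = 11p − 2.
Setting these equal: −6p + 1 = 11p − 2 ⇒ −17p = -3 ⇒ p = 3/17, and the value is (-6)·(3/17) + 1 = -1/17.
For Player II: with q = P(L), equating U's and D's payoffs gives −14q + 9 = 3q − 2 ⇒ q = 11/17.

-1/17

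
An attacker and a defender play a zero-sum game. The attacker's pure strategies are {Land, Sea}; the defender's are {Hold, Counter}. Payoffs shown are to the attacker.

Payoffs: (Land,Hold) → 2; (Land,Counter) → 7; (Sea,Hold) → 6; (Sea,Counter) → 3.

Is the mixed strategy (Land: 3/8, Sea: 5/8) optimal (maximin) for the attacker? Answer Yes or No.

Yes

Against Hold this mix gives (3/8)·2 + (5/8)·6 = 9/2.
Against Counter this mix gives (3/8)·7 + (5/8)·3 = 9/2.
All of the defender's active replies (Hold, Counter) yield 9/2, and no column does worse for the attacker. The mix makes the defender indifferent and guarantees 9/2, so it is optimal.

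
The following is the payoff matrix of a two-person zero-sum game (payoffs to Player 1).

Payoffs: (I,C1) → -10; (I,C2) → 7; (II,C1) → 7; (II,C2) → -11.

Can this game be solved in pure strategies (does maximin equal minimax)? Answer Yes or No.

Row minima: I → -10, II → -11; maximin = -10.
Column maxima: C1 → 7, C2 → 7; minimax = 7.
-10 ≠ 7, so no pure-strategy equilibrium exists.

No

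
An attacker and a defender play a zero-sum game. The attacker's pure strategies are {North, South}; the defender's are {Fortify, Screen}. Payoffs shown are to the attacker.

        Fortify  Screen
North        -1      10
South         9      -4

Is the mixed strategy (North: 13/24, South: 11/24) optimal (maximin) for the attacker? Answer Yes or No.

Against Fortify this mix gives (13/24)·(-1) + (11/24)·9 = 43/12.
Against Screen this mix gives (13/24)·10 + (11/24)·(-4) = 43/12.
All of the defender's active replies (Fortify, Screen) yield 43/12, and no column does worse for the attacker. The mix makes the defender indifferent and guarantees 43/12, so it is optimal.

Yes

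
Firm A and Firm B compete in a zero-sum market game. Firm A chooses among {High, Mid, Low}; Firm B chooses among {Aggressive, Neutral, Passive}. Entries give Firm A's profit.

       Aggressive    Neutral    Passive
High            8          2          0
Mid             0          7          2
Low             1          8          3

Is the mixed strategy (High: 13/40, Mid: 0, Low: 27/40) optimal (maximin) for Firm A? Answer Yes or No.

No

Against Aggressive this mix gives (13/40)·8 + (27/40)·1 = 131/40.
Against Neutral this mix gives (13/40)·2 + (27/40)·8 = 121/20.
Against Passive this mix gives (13/40)·0 + (27/40)·3 = 81/40.
Firm B will play Passive, holding Firm A to 81/40. Shifting weight toward the row that does better against Passive would raise this floor (the equalizing mix achieves 12/5 against both Passive and Aggressive), so the proposed strategy is not optimal.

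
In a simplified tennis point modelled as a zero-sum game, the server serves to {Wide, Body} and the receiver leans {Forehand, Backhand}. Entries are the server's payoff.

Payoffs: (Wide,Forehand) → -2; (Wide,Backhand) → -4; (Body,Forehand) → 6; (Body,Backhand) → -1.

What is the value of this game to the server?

Row minima: Wide → -4, Body → -1; maximin = -1.
Column maxima: Forehand → 6, Backhand → -1; minimax = -1.
Since maximin = minimax = -1, there is a saddle point and the value is -1.

-1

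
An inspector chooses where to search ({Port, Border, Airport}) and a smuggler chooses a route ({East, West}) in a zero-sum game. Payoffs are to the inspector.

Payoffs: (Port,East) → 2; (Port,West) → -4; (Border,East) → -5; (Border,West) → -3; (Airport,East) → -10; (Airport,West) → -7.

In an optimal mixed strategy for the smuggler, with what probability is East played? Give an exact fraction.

Row minima: Port → -4, Border → -5, Airport → -10; maximin = -4.
Column maxima: East → 2, West → -3; minimax = -3.
-4 ≠ -3, so there is no saddle point; optimal play is mixed.
Airport is strictly dominated by Port, so the inspector never plays it.
On the remaining 2×2 (Port, Border vs East, West):
Let the inspector play Port with probability p. Expected payoff against East: 2p + (-5)(1−p) = 7p − 5; against West: (-4)p + (-3)(1−p) = −p − 3.
Setting these equal: 7p − 5 = −p − 3 ⇒ 8p = 2 ⇒ p = 1/4, and the value is (7)·(1/4) − 5 = -13/4.
For the smuggler: with q = P(East), equating Port's and Border's payoffs gives 6q − 4 = −2q − 3 ⇒ q = 1/8.

1/8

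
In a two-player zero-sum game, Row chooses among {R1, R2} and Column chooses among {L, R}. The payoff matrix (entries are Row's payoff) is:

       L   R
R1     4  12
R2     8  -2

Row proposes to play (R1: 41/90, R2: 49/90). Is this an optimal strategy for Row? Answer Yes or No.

No

Against L this mix gives (41/90)·4 + (49/90)·8 = 278/45.
Against R this mix gives (41/90)·12 + (49/90)·(-2) = 197/45.
Column will play R, holding Row to 197/45. Shifting weight toward the row that does better against R would raise this floor (the equalizing mix achieves 52/9 against both R and L), so the proposed strategy is not optimal.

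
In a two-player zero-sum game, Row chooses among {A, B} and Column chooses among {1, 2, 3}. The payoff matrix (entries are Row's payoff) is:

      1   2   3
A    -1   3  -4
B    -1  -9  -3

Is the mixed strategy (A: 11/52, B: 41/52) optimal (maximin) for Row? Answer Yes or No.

Against 1 this mix gives (11/52)·(-1) + (41/52)·(-1) = -1.
Against 2 this mix gives (11/52)·3 + (41/52)·(-9) = -84/13.
Against 3 this mix gives (11/52)·(-4) + (41/52)·(-3) = -167/52.
Column will play 2, holding Row to -84/13. Shifting weight toward the row that does better against 2 would raise this floor (the equalizing mix achieves -45/13 against both 2 and 3), so the proposed strategy is not optimal.

No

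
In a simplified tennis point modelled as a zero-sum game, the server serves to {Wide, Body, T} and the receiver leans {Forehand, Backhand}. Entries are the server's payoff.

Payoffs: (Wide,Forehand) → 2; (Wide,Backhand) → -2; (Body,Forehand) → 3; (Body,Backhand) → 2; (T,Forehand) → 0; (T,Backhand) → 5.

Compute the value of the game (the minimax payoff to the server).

Row minima: Wide → -2, Body → 2, T → 0; maximin = 2.
Column maxima: Forehand → 3, Backhand → 5; minimax = 3.
2 ≠ 3, so there is no saddle point; optimal play is mixed.
Wide is strictly dominated by Body, so the server never plays it.
On the remaining 2×2 (Body, T vs Forehand, Backhand):
Let the server play Body with probability p. Expected payoff against Forehand: 3p + 0(1−p) = 3p; against Backhand: 2p + 5(1−p) = −3p + 5.
Setting these equal: 3p = −3p + 5 ⇒ 6p = 5 ⇒ p = 5/6, and the value is (3)·(5/6) = 5/2.
For the receiver: with q = P(Forehand), equating Body's and T's payoffs gives q + 2 = −5q + 5 ⇒ q = 1/2.

5/2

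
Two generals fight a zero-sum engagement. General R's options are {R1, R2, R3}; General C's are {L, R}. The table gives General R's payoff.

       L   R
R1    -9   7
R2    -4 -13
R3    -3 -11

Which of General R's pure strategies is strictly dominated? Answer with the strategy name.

R3 gives a strictly higher payoff than R2 against every column: -3 > -4, -11 > -13.
So R2 is strictly dominated and General R never plays it.

R2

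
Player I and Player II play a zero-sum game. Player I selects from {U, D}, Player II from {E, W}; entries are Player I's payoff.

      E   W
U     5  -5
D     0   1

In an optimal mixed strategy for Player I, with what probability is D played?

Row minima: U → -5, D → 0; maximin = 0.
Column maxima: E → 5, W → 1; minimax = 1.
0 ≠ 1, so there is no saddle point; optimal play is mixed.
Let Player I play U with probability p. Expected payoff against E: 5p + 0(1−p) = 5p; against W: (-5)p + 1(1−p) = −6p + 1.
Setting these equal: 5p = −6p + 1 ⇒ 11p = 1 ⇒ p = 1/11, and the value is (5)·(1/11) = 5/11.
For Player II: with q = P(E), equating U's and D's payoffs gives 10q − 5 = −q + 1 ⇒ q = 6/11.

10/11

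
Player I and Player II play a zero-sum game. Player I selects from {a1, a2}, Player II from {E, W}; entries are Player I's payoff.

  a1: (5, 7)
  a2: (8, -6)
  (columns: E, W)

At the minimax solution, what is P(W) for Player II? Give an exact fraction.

Row minima: a1 → 5, a2 → -6; maximin = 5.
Column maxima: E → 8, W → 7; minimax = 7.
5 ≠ 7, so there is no saddle point; optimal play is mixed.
Let Player I play a1 with probability p. Expected payoff against E: 5p + 8(1−p) = −3p + 8; against W: 7p + (-6)(1−p) = 13p − 6.
Setting these equal: −3p + 8 = 13p − 6 ⇒ −16p = -14 ⇒ p = 7/8, and the value is (-3)·(7/8) + 8 = 43/8.
For Player II: with q = P(E), equating a1's and a2's payoffs gives −2q + 7 = 14q − 6 ⇒ q = 13/16.

3/16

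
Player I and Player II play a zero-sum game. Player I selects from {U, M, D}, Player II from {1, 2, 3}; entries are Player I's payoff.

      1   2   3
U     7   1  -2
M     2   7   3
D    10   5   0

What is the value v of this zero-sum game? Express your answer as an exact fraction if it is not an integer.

30/11

Row minima: U → -2, M → 2, D → 0; maximin = 2.
Column maxima: 1 → 10, 2 → 7, 3 → 3; minimax = 3.
2 ≠ 3, so there is no saddle point; optimal play is mixed.
U is strictly dominated by D, so Player I never plays it.
2 is strictly dominated by 3 (it gives Player I strictly more in every row), so Player II never plays it.
On the remaining 2×2 (M, D vs 1, 3):
Let Player I play M with probability p. Expected payoff against 1: 2p + 10(1−p) = −8p + 10; against 3: 3p + 0(1−p) = 3p.
Setting these equal: −8p + 10 = 3p ⇒ −11p = -10 ⇒ p = 10/11, and the value is (-8)·(10/11) + 10 = 30/11.
For Player II: with q = P(1), equating M's and D's payoffs gives −q + 3 = 10q ⇒ q = 3/11.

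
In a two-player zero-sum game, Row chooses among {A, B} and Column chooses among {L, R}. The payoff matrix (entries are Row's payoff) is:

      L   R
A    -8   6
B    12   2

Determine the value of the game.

Row minima: A → -8, B → 2; maximin = 2.
Column maxima: L → 12, R → 6; minimax = 6.
2 ≠ 6, so there is no saddle point; optimal play is mixed.
Let Row play A with probability p. Expected payoff against L: (-8)p + 12(1−p) = −20p + 12; against R: 6p + 2(1−p) = 4p + 2.
Setting these equal: −20p + 12 = 4p + 2 ⇒ −24p = -10 ⇒ p = 5/12, and the value is (-20)·(5/12) + 12 = 11/3.
For Column: with q = P(L), equating A's and B's payoffs gives −14q + 6 = 10q + 2 ⇒ q = 1/6.

11/3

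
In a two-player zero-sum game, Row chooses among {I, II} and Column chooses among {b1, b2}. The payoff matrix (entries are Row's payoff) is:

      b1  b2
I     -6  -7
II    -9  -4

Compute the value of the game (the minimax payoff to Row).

-13/2

Row minima: I → -7, II → -9; maximin = -7.
Column maxima: b1 → -6, b2 → -4; minimax = -6.
-7 ≠ -6, so there is no saddle point; optimal play is mixed.
Let Row play I with probability p. Expected payoff against b1: (-6)p + (-9)(1−p) = 3p − 9; against b2: (-7)p + (-4)(1−p) = −3p − 4.
Setting these equal: 3p − 9 = −3p − 4 ⇒ 6p = 5 ⇒ p = 5/6, and the value is (3)·(5/6) − 9 = -13/2.
For Column: with q = P(b1), equating I's and II's payoffs gives q − 7 = −5q − 4 ⇒ q = 1/2.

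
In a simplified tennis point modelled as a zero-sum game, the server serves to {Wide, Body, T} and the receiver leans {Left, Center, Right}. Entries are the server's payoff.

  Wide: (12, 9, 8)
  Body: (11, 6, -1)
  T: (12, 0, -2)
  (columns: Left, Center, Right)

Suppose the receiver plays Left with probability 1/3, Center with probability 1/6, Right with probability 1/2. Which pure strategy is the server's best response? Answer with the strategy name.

Expected payoff of Wide: (1/3)·12 + (1/6)·9 + (1/2)·8 = 19/2.
Expected payoff of Body: (1/3)·11 + (1/6)·6 + (1/2)·(-1) = 25/6.
Expected payoff of T: (1/3)·12 + (1/6)·0 + (1/2)·(-2) = 3.
The largest is 19/2, so the server's best response is Wide.

Wide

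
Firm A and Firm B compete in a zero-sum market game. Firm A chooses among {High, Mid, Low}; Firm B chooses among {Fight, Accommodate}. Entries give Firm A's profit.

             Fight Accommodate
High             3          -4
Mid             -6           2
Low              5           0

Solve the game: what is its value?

10/13

Row minima: High → -4, Mid → -6, Low → 0; maximin = 0.
Column maxima: Fight → 5, Accommodate → 2; minimax = 2.
0 ≠ 2, so there is no saddle point; optimal play is mixed.
High is strictly dominated by Low, so Firm A never plays it.
On the remaining 2×2 (Mid, Low vs Fight, Accommodate):
Let Firm A play Mid with probability p. Expected payoff against Fight: (-6)p + 5(1−p) = −11p + 5; against Accommodate: 2p + 0(1−p) = 2p.
Setting these equal: −11p + 5 = 2p ⇒ −13p = -5 ⇒ p = 5/13, and the value is (-11)·(5/13) + 5 = 10/13.
For Firm B: with q = P(Fight), equating Mid's and Low's payoffs gives −8q + 2 = 5q ⇒ q = 2/13.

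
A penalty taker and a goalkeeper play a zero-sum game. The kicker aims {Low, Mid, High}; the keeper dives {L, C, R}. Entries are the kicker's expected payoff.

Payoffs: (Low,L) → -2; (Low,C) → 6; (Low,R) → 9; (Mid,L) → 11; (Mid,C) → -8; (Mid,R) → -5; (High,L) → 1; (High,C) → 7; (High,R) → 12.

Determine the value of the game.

Row minima: Low → -2, Mid → -8, High → 1; maximin = 1.
Column maxima: L → 11, C → 7, R → 12; minimax = 7.
1 ≠ 7, so there is no saddle point; optimal play is mixed.
Low is strictly dominated by High, so the kicker never plays it.
R is strictly dominated by C (it gives the kicker strictly more in every row), so the keeper never plays it.
On the remaining 2×2 (Mid, High vs L, C):
Let the kicker play Mid with probability p. Expected payoff against L: 11p + 1(1−p) = 10p + 1; against C: (-8)p + 7(1−p) = −15p + 7.
Setting these equal: 10p + 1 = −15p + 7 ⇒ 25p = 6 ⇒ p = 6/25, and the value is (10)·(6/25) + 1 = 17/5.
For the keeper: with q = P(L), equating Mid's and High's payoffs gives 19q − 8 = −6q + 7 ⇒ q = 3/5.

17/5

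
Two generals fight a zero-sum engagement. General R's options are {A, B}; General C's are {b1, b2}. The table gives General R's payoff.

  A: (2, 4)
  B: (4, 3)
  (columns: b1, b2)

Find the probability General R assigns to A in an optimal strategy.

1/3

Row minima: A → 2, B → 3; maximin = 3.
Column maxima: b1 → 4, b2 → 4; minimax = 4.
3 ≠ 4, so there is no saddle point; optimal play is mixed.
Let General R play A with probability p. Expected payoff against b1: 2p + 4(1−p) = −2p + 4; against b2: 4p + 3(1−p) = p + 3.
Setting these equal: −2p + 4 = p + 3 ⇒ −3p = -1 ⇒ p = 1/3, and the value is (-2)·(1/3) + 4 = 10/3.
For General C: with q = P(b1), equating A's and B's payoffs gives −2q + 4 = q + 3 ⇒ q = 1/3.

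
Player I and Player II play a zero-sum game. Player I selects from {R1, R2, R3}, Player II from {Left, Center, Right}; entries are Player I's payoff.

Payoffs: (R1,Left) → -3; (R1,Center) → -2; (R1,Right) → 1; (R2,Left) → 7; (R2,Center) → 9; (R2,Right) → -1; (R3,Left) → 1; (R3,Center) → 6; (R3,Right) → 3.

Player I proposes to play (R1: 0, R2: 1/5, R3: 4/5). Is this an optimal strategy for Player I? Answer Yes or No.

Yes

Against Left this mix gives (1/5)·7 + (4/5)·1 = 11/5.
Against Center this mix gives (1/5)·9 + (4/5)·6 = 33/5.
Against Right this mix gives (1/5)·(-1) + (4/5)·3 = 11/5.
All of Player II's active replies (Left, Right) yield 11/5, and no column does worse for Player I. The mix makes Player II indifferent and guarantees 11/5, so it is optimal.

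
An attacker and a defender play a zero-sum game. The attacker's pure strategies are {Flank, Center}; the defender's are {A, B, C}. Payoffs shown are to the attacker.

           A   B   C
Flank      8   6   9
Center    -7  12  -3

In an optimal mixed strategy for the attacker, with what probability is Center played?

Row minima: Flank → 6, Center → -7; maximin = 6.
Column maxima: A → 8, B → 12, C → 9; minimax = 8.
6 ≠ 8, so there is no saddle point; optimal play is mixed.
C is strictly dominated by A (it gives the attacker strictly more in every row), so the defender never plays it.
On the remaining 2×2 (Flank, Center vs A, B):
Let the attacker play Flank with probability p. Expected payoff against A: 8p + (-7)(1−p) = 15p − 7; against B: 6p + 12(1−p) = −6p + 12.
Setting these equal: 15p − 7 = −6p + 12 ⇒ 21p = 19 ⇒ p = 19/21, and the value is (15)·(19/21) − 7 = 46/7.
For the defender: with q = P(A), equating Flank's and Center's payoffs gives 2q + 6 = −19q + 12 ⇒ q = 2/7.

2/21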